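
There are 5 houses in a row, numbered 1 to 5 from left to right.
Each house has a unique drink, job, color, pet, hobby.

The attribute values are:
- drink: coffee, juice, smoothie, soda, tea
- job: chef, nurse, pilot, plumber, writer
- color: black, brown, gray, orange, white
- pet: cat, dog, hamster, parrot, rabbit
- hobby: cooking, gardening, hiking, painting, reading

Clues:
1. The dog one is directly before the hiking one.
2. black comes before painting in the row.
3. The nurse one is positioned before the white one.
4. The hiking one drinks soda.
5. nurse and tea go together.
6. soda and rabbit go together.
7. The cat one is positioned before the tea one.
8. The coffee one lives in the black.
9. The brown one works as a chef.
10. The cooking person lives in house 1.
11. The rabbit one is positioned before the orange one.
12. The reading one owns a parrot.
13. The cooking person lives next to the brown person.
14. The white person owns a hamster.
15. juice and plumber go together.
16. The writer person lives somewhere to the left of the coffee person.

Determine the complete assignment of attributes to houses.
Solution:

House | Drink | Job | Color | Pet | Hobby
-----------------------------------------
  1   | smoothie | writer | gray | dog | cooking
  2   | soda | chef | brown | rabbit | hiking
  3   | coffee | pilot | black | cat | gardening
  4   | tea | nurse | orange | parrot | reading
  5   | juice | plumber | white | hamster | painting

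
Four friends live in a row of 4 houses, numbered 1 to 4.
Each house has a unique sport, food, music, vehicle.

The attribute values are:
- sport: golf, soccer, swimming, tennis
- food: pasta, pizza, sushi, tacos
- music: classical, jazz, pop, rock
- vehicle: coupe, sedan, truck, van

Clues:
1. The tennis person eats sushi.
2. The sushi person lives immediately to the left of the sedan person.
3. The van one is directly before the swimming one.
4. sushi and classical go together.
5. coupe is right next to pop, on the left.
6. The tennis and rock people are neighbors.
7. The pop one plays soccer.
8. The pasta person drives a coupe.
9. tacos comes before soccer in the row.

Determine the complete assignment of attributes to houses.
Solution:

House | Sport | Food | Music | Vehicle
--------------------------------------
  1   | tennis | sushi | classical | van
  2   | swimming | tacos | rock | sedan
  3   | golf | pasta | jazz | coupe
  4   | soccer | pizza | pop | truck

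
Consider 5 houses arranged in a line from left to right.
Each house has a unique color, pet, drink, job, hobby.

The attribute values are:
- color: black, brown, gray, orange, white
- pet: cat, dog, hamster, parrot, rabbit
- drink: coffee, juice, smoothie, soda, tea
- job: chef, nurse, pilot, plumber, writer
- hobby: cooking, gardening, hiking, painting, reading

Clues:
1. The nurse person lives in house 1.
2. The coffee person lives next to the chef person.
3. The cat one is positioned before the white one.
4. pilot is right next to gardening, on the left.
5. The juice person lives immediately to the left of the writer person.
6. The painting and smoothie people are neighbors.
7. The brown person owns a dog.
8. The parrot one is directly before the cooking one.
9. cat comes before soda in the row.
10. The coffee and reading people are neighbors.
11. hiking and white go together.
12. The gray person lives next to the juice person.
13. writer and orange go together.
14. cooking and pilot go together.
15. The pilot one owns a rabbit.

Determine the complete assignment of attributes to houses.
Solution:

House | Color | Pet | Drink | Job | Hobby
-----------------------------------------
  1   | brown | dog | coffee | nurse | painting
  2   | gray | parrot | smoothie | chef | reading
  3   | black | rabbit | juice | pilot | cooking
  4   | orange | cat | tea | writer | gardening
  5   | white | hamster | soda | plumber | hiking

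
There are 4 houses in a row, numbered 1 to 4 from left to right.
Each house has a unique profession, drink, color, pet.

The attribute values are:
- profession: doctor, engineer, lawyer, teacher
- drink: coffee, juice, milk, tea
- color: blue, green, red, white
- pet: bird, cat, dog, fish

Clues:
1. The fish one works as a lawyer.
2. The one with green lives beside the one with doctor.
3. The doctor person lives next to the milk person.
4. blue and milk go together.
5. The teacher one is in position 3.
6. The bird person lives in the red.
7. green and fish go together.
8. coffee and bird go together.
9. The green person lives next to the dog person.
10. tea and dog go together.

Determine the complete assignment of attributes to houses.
Solution:

House | Profession | Drink | Color | Pet
----------------------------------------
  1   | lawyer | juice | green | fish
  2   | doctor | tea | white | dog
  3   | teacher | milk | blue | cat
  4   | engineer | coffee | red | bird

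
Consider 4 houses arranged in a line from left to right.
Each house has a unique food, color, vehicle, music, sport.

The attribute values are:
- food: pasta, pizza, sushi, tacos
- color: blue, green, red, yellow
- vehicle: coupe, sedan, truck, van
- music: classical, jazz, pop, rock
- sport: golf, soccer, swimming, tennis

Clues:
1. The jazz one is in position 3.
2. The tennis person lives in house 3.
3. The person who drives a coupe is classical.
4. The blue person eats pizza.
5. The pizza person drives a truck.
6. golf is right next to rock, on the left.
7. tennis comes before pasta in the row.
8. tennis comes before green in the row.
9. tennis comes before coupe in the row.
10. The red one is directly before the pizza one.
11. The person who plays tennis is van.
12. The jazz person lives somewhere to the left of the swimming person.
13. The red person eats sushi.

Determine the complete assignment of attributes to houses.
Solution:

House | Food | Color | Vehicle | Music | Sport
----------------------------------------------
  1   | sushi | red | sedan | pop | golf
  2   | pizza | blue | truck | rock | soccer
  3   | tacos | yellow | van | jazz | tennis
  4   | pasta | green | coupe | classical | swimming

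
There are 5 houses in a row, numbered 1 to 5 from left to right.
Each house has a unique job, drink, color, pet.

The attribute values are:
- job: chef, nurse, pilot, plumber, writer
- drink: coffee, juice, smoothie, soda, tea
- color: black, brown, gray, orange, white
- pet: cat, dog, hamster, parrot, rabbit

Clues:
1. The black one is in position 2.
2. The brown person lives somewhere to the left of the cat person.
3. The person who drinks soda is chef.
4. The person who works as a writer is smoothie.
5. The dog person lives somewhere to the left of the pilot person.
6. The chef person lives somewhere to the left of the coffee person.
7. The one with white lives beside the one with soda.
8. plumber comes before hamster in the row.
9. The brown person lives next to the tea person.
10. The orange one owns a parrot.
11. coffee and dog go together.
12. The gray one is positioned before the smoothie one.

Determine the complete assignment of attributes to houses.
Solution:

House | Job | Drink | Color | Pet
---------------------------------
  1   | plumber | juice | white | rabbit
  2   | chef | soda | black | hamster
  3   | nurse | coffee | brown | dog
  4   | pilot | tea | gray | cat
  5   | writer | smoothie | orange | parrot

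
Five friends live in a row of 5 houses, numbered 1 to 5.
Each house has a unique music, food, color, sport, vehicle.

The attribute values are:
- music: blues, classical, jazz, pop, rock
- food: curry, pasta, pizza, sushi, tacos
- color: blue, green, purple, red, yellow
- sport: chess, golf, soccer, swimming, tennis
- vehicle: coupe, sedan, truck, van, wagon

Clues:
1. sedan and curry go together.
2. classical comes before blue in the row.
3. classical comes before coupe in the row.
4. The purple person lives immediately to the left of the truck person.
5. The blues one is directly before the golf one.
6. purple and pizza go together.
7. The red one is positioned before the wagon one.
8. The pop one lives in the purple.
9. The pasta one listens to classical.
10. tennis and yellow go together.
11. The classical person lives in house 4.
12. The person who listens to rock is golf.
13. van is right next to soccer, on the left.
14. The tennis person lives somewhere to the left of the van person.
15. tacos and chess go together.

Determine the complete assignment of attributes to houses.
Solution:

House | Music | Food | Color | Sport | Vehicle
----------------------------------------------
  1   | blues | curry | yellow | tennis | sedan
  2   | rock | sushi | red | golf | van
  3   | pop | pizza | purple | soccer | wagon
  4   | classical | pasta | green | swimming | truck
  5   | jazz | tacos | blue | chess | coupe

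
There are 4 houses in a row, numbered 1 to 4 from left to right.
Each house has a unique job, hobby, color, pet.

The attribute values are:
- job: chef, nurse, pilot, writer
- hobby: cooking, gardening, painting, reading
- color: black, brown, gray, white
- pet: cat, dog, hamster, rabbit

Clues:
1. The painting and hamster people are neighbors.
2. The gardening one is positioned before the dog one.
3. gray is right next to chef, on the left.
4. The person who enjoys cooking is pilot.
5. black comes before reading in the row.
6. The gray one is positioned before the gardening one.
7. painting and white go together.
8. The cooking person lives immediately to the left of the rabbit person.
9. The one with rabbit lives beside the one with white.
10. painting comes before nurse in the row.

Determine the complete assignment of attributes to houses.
Solution:

House | Job | Hobby | Color | Pet
---------------------------------
  1   | pilot | cooking | gray | cat
  2   | chef | gardening | black | rabbit
  3   | writer | painting | white | dog
  4   | nurse | reading | brown | hamster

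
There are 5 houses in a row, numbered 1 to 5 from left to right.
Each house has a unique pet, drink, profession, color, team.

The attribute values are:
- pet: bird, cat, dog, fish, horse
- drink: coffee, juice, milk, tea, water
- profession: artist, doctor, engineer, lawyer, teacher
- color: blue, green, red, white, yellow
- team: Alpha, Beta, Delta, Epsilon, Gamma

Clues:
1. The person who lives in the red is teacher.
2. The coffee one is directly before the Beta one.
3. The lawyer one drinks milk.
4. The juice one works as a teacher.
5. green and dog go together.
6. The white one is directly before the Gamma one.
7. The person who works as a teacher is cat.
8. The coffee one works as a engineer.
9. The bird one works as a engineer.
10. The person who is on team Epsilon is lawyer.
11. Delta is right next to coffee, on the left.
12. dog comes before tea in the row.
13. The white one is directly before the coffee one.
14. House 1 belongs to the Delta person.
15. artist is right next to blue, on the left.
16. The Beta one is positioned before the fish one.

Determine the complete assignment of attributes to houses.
Solution:

House | Pet | Drink | Profession | Color | Team
-----------------------------------------------
  1   | horse | water | artist | white | Delta
  2   | bird | coffee | engineer | blue | Gamma
  3   | cat | juice | teacher | red | Beta
  4   | dog | milk | lawyer | green | Epsilon
  5   | fish | tea | doctor | yellow | Alpha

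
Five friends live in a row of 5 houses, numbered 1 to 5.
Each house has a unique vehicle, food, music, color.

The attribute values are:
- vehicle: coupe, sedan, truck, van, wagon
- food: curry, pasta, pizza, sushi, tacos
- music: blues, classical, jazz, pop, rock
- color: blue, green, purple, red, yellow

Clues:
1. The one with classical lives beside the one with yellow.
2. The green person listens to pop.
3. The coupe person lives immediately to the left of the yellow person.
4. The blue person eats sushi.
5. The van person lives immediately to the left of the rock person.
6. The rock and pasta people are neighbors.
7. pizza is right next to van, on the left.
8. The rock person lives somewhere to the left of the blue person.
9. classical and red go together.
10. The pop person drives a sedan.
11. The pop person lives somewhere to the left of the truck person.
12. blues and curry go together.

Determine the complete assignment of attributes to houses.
Solution:

House | Vehicle | Food | Music | Color
--------------------------------------
  1   | coupe | pizza | classical | red
  2   | van | curry | blues | yellow
  3   | wagon | tacos | rock | purple
  4   | sedan | pasta | pop | green
  5   | truck | sushi | jazz | blue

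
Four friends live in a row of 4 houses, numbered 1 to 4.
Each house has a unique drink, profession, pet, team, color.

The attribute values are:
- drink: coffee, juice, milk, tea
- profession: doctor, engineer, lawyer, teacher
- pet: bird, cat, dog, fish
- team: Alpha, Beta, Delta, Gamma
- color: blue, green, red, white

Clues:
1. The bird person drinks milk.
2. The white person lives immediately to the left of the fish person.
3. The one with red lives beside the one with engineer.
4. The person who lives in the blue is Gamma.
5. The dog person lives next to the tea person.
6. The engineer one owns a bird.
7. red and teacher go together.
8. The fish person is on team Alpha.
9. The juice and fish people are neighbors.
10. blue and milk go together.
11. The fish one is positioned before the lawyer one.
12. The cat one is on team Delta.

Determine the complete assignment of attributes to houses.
Solution:

House | Drink | Profession | Pet | Team | Color
-----------------------------------------------
  1   | juice | doctor | dog | Beta | white
  2   | tea | teacher | fish | Alpha | red
  3   | milk | engineer | bird | Gamma | blue
  4   | coffee | lawyer | cat | Delta | green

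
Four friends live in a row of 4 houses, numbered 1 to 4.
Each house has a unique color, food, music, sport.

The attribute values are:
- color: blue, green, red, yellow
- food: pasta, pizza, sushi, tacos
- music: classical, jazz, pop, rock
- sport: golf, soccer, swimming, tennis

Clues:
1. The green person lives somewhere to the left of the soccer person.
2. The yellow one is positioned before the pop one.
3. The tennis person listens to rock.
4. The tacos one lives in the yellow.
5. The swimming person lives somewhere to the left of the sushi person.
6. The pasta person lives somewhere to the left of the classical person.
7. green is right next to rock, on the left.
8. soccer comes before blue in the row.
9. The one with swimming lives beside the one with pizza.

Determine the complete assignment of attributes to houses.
Solution:

House | Color | Food | Music | Sport
------------------------------------
  1   | green | pasta | jazz | swimming
  2   | red | pizza | rock | tennis
  3   | yellow | tacos | classical | soccer
  4   | blue | sushi | pop | golf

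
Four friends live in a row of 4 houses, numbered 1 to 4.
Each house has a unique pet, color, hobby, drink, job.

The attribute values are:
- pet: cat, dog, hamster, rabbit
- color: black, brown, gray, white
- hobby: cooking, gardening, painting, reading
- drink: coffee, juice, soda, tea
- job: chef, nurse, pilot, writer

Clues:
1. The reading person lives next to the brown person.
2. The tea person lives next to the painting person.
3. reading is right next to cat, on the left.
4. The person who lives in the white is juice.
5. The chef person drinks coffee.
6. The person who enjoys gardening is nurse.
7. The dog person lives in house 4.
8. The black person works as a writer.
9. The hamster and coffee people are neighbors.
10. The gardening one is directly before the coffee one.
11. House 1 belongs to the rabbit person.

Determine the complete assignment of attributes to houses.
Solution:

House | Pet | Color | Hobby | Drink | Job
-----------------------------------------
  1   | rabbit | black | reading | tea | writer
  2   | cat | brown | painting | soda | pilot
  3   | hamster | white | gardening | juice | nurse
  4   | dog | gray | cooking | coffee | chef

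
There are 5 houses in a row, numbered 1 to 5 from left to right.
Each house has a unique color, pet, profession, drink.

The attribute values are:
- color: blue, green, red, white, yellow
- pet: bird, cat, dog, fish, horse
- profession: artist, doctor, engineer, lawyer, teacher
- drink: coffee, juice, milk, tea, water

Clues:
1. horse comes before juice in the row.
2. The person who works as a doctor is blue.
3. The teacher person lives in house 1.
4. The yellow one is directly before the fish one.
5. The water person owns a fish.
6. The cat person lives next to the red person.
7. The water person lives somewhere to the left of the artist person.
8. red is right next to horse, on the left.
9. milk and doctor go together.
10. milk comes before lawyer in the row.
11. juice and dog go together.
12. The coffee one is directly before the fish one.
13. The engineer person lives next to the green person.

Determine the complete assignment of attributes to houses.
Solution:

House | Color | Pet | Profession | Drink
----------------------------------------
  1   | yellow | cat | teacher | coffee
  2   | red | fish | engineer | water
  3   | green | horse | artist | tea
  4   | blue | bird | doctor | milk
  5   | white | dog | lawyer | juice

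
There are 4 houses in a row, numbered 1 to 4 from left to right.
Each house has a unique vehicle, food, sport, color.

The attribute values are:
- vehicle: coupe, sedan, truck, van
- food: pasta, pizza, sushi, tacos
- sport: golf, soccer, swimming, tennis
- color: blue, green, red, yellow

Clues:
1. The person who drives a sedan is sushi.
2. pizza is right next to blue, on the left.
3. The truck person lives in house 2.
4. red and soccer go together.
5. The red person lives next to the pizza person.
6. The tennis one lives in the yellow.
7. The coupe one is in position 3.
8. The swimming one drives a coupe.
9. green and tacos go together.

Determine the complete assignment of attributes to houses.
Solution:

House | Vehicle | Food | Sport | Color
--------------------------------------
  1   | sedan | sushi | soccer | red
  2   | truck | pizza | tennis | yellow
  3   | coupe | pasta | swimming | blue
  4   | van | tacos | golf | green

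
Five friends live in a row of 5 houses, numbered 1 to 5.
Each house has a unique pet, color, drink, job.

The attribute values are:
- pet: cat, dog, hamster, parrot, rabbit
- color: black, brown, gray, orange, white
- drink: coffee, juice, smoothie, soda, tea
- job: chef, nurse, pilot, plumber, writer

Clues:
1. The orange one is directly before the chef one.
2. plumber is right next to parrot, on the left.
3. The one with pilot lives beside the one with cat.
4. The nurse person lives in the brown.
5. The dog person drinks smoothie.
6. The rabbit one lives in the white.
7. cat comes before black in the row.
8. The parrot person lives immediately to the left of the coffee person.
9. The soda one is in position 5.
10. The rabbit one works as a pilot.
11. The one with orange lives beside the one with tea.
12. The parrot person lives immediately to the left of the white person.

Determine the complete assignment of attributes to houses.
Solution:

House | Pet | Color | Drink | Job
---------------------------------
  1   | dog | orange | smoothie | plumber
  2   | parrot | gray | tea | chef
  3   | rabbit | white | coffee | pilot
  4   | cat | brown | juice | nurse
  5   | hamster | black | soda | writer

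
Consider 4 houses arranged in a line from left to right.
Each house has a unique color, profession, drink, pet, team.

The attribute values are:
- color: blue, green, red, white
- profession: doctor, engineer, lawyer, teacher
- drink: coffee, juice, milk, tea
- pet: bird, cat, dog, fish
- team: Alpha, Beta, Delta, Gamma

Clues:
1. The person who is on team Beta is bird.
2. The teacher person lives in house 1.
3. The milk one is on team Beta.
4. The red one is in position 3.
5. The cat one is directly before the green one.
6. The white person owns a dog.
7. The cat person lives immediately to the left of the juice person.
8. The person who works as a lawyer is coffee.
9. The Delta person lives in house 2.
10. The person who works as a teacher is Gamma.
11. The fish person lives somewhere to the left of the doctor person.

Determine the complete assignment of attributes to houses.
Solution:

House | Color | Profession | Drink | Pet | Team
-----------------------------------------------
  1   | blue | teacher | tea | cat | Gamma
  2   | green | engineer | juice | fish | Delta
  3   | red | doctor | milk | bird | Beta
  4   | white | lawyer | coffee | dog | Alpha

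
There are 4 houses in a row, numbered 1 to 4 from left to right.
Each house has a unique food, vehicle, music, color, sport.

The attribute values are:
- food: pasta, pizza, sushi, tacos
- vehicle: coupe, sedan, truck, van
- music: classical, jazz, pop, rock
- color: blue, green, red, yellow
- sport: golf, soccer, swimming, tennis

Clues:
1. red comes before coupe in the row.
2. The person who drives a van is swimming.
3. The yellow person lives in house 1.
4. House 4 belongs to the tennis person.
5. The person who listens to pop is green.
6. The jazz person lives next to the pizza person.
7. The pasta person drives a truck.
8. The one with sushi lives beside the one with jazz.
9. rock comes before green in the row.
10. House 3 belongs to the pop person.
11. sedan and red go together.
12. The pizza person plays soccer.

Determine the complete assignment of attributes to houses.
Solution:

House | Food | Vehicle | Music | Color | Sport
----------------------------------------------
  1   | sushi | van | rock | yellow | swimming
  2   | tacos | sedan | jazz | red | golf
  3   | pizza | coupe | pop | green | soccer
  4   | pasta | truck | classical | blue | tennis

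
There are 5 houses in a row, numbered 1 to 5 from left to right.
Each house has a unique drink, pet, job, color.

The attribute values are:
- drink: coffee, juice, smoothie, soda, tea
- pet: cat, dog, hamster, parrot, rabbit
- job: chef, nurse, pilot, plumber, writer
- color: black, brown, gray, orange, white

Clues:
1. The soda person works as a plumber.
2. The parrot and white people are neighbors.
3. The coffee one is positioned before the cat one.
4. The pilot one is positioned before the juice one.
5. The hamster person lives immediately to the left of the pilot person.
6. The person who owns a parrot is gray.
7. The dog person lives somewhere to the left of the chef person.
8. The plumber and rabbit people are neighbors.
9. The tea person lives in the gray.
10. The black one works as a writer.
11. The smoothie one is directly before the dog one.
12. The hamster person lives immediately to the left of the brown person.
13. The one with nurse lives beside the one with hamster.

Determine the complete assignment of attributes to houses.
Solution:

House | Drink | Pet | Job | Color
---------------------------------
  1   | tea | parrot | nurse | gray
  2   | soda | hamster | plumber | white
  3   | smoothie | rabbit | pilot | brown
  4   | coffee | dog | writer | black
  5   | juice | cat | chef | orange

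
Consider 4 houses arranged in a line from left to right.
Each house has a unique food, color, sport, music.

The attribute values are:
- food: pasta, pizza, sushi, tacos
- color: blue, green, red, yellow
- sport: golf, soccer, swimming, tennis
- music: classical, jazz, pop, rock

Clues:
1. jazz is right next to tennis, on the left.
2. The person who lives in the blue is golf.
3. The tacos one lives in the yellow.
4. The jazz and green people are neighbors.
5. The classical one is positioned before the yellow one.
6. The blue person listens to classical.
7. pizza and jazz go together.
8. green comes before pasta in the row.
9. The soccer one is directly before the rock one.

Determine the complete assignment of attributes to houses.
Solution:

House | Food | Color | Sport | Music
------------------------------------
  1   | pizza | red | soccer | jazz
  2   | sushi | green | tennis | rock
  3   | pasta | blue | golf | classical
  4   | tacos | yellow | swimming | pop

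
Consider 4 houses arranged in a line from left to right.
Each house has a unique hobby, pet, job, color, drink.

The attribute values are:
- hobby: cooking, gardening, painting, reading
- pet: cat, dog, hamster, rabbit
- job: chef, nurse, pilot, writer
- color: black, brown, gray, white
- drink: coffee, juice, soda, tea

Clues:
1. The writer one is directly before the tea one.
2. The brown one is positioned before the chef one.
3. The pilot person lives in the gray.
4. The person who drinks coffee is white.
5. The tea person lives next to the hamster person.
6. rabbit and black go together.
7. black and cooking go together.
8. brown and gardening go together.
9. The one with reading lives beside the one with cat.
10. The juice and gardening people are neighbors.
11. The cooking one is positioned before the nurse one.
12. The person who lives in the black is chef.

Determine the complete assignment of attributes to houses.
Solution:

House | Hobby | Pet | Job | Color | Drink
-----------------------------------------
  1   | reading | dog | pilot | gray | juice
  2   | gardening | cat | writer | brown | soda
  3   | cooking | rabbit | chef | black | tea
  4   | painting | hamster | nurse | white | coffee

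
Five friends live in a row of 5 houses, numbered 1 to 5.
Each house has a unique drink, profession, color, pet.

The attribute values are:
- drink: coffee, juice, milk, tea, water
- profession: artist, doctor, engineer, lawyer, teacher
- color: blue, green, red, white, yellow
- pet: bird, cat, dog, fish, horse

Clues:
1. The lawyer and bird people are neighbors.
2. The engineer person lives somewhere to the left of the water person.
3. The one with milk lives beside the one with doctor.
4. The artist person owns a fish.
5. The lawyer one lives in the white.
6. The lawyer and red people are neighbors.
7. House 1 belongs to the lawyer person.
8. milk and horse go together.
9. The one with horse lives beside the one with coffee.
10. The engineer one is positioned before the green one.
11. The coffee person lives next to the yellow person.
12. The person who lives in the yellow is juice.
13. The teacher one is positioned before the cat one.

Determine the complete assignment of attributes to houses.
Solution:

House | Drink | Profession | Color | Pet
----------------------------------------
  1   | milk | lawyer | white | horse
  2   | coffee | doctor | red | bird
  3   | juice | teacher | yellow | dog
  4   | tea | engineer | blue | cat
  5   | water | artist | green | fish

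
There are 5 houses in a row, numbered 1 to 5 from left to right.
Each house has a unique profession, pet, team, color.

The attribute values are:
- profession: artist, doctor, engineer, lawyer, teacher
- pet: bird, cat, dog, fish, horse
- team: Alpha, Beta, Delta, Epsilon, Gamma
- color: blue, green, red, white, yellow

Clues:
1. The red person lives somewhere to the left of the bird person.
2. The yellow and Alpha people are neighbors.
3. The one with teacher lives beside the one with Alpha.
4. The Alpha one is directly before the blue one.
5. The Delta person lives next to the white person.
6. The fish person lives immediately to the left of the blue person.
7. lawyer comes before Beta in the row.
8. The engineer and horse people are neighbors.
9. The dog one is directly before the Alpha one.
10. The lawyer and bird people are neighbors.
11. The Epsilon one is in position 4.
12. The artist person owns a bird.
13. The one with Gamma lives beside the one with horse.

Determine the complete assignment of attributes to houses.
Solution:

House | Profession | Pet | Team | Color
---------------------------------------
  1   | teacher | dog | Delta | yellow
  2   | doctor | fish | Alpha | white
  3   | engineer | cat | Gamma | blue
  4   | lawyer | horse | Epsilon | red
  5   | artist | bird | Beta | green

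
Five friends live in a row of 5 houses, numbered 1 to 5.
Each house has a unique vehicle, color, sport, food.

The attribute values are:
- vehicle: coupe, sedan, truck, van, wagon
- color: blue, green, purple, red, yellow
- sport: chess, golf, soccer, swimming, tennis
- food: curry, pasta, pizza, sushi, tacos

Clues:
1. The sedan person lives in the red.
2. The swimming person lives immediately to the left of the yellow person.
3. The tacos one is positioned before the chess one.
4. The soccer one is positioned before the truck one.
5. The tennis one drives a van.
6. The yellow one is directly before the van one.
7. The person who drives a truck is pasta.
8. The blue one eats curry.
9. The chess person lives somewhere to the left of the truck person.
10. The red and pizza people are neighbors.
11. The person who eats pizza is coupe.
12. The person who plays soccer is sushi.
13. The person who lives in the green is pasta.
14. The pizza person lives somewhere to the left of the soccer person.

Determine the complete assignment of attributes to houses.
Solution:

House | Vehicle | Color | Sport | Food
--------------------------------------
  1   | sedan | red | swimming | tacos
  2   | coupe | yellow | chess | pizza
  3   | van | blue | tennis | curry
  4   | wagon | purple | soccer | sushi
  5   | truck | green | golf | pasta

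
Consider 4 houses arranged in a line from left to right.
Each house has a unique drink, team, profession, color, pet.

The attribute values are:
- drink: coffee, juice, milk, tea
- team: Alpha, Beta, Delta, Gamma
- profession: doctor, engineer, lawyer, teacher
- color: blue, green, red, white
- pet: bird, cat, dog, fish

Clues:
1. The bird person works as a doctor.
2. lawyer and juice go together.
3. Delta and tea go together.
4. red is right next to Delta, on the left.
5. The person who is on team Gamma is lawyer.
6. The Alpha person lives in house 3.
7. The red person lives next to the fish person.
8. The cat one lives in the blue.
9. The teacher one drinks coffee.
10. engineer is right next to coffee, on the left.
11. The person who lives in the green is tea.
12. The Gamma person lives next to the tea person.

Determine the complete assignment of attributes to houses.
Solution:

House | Drink | Team | Profession | Color | Pet
-----------------------------------------------
  1   | juice | Gamma | lawyer | red | dog
  2   | tea | Delta | engineer | green | fish
  3   | coffee | Alpha | teacher | blue | cat
  4   | milk | Beta | doctor | white | bird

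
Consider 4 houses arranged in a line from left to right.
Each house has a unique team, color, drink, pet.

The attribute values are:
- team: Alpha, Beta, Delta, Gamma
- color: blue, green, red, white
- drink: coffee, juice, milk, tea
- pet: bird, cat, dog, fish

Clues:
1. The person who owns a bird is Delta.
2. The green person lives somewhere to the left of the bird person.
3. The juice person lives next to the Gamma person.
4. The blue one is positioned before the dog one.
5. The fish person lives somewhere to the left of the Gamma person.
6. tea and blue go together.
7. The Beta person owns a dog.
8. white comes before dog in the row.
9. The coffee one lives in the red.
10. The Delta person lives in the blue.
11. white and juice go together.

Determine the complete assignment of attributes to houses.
Solution:

House | Team | Color | Drink | Pet
----------------------------------
  1   | Alpha | white | juice | fish
  2   | Gamma | green | milk | cat
  3   | Delta | blue | tea | bird
  4   | Beta | red | coffee | dog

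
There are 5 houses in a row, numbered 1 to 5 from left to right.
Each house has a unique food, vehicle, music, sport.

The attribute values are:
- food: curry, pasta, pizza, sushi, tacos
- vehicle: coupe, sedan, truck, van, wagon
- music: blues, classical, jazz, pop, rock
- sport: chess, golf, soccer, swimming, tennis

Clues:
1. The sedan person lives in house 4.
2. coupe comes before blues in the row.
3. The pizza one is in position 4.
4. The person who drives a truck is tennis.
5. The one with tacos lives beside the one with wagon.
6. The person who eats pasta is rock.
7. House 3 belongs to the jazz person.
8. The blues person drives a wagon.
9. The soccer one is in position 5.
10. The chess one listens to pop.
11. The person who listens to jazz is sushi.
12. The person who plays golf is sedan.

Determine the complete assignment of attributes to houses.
Solution:

House | Food | Vehicle | Music | Sport
--------------------------------------
  1   | tacos | coupe | pop | chess
  2   | curry | wagon | blues | swimming
  3   | sushi | truck | jazz | tennis
  4   | pizza | sedan | classical | golf
  5   | pasta | van | rock | soccer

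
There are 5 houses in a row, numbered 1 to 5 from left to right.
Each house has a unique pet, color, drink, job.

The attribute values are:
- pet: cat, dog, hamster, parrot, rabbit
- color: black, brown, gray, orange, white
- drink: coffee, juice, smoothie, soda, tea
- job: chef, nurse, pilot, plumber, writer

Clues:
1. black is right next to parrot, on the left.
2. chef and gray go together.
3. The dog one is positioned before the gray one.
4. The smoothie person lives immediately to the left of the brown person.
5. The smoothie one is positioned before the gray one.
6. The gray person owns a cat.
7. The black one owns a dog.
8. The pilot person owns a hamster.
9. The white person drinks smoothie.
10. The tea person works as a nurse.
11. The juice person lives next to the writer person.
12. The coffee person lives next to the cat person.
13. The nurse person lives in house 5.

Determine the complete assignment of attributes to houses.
Solution:

House | Pet | Color | Drink | Job
---------------------------------
  1   | dog | black | juice | plumber
  2   | parrot | white | smoothie | writer
  3   | hamster | brown | coffee | pilot
  4   | cat | gray | soda | chef
  5   | rabbit | orange | tea | nurse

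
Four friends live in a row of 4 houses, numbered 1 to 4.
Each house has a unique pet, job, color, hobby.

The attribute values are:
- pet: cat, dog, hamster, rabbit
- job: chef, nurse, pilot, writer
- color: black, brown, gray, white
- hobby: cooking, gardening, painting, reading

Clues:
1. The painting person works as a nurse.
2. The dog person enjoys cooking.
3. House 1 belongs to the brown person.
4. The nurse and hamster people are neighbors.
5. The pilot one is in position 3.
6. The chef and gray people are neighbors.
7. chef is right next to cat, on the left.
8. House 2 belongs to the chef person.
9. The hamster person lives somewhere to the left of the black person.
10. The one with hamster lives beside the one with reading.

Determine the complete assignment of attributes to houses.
Solution:

House | Pet | Job | Color | Hobby
---------------------------------
  1   | rabbit | nurse | brown | painting
  2   | hamster | chef | white | gardening
  3   | cat | pilot | gray | reading
  4   | dog | writer | black | cooking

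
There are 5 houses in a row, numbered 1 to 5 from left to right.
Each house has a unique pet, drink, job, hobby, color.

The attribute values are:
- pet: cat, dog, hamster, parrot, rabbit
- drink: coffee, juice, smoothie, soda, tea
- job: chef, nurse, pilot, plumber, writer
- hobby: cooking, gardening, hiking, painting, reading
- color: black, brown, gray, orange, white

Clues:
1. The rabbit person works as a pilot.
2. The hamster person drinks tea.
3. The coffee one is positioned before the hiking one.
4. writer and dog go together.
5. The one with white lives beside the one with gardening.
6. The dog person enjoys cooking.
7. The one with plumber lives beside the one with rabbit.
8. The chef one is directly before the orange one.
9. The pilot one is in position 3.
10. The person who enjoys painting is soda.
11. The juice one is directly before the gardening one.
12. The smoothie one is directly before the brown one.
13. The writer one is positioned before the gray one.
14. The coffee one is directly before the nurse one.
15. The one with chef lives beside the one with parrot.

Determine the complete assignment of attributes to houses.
Solution:

House | Pet | Drink | Job | Hobby | Color
-----------------------------------------
  1   | cat | juice | chef | reading | white
  2   | parrot | smoothie | plumber | gardening | orange
  3   | rabbit | soda | pilot | painting | brown
  4   | dog | coffee | writer | cooking | black
  5   | hamster | tea | nurse | hiking | gray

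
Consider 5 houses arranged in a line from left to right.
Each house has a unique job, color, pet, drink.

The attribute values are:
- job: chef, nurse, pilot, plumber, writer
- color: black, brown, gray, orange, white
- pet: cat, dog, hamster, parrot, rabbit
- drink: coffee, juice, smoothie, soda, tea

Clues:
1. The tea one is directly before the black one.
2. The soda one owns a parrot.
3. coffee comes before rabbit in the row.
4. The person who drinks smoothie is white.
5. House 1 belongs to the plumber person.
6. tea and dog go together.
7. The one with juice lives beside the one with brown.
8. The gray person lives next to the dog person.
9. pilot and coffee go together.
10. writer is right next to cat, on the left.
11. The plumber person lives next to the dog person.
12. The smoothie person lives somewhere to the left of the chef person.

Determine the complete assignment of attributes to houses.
Solution:

House | Job | Color | Pet | Drink
---------------------------------
  1   | plumber | gray | hamster | juice
  2   | writer | brown | dog | tea
  3   | pilot | black | cat | coffee
  4   | nurse | white | rabbit | smoothie
  5   | chef | orange | parrot | soda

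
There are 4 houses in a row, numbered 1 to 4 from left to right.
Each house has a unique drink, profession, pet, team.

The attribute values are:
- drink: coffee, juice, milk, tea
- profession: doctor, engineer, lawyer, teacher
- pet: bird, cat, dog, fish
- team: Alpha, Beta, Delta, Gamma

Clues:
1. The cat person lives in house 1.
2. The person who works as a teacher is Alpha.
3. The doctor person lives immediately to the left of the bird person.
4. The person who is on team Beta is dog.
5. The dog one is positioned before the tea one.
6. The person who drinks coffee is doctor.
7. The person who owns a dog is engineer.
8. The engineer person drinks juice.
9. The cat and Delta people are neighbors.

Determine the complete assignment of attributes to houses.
Solution:

House | Drink | Profession | Pet | Team
---------------------------------------
  1   | coffee | doctor | cat | Gamma
  2   | milk | lawyer | bird | Delta
  3   | juice | engineer | dog | Beta
  4   | tea | teacher | fish | Alpha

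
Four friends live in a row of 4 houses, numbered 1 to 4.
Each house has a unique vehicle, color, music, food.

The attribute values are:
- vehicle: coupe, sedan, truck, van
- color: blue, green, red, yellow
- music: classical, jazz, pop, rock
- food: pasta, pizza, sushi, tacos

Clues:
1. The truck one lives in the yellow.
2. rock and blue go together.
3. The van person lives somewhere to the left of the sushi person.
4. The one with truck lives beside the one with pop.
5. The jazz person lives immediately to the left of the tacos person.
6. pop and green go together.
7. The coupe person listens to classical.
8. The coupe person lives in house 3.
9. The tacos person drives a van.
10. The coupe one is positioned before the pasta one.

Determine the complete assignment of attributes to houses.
Solution:

House | Vehicle | Color | Music | Food
--------------------------------------
  1   | truck | yellow | jazz | pizza
  2   | van | green | pop | tacos
  3   | coupe | red | classical | sushi
  4   | sedan | blue | rock | pasta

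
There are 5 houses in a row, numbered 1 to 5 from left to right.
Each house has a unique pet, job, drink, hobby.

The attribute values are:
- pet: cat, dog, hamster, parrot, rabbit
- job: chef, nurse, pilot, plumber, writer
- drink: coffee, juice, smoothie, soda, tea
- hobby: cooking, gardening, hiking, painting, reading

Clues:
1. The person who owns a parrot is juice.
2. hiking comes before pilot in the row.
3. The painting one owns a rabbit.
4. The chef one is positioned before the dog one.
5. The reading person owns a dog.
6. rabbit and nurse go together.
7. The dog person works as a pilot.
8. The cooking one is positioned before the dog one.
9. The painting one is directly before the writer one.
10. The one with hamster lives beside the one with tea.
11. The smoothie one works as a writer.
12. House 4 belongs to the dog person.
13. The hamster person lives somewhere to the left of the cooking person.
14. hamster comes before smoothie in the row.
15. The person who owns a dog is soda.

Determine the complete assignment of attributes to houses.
Solution:

House | Pet | Job | Drink | Hobby
---------------------------------
  1   | hamster | chef | coffee | hiking
  2   | rabbit | nurse | tea | painting
  3   | cat | writer | smoothie | cooking
  4   | dog | pilot | soda | reading
  5   | parrot | plumber | juice | gardening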